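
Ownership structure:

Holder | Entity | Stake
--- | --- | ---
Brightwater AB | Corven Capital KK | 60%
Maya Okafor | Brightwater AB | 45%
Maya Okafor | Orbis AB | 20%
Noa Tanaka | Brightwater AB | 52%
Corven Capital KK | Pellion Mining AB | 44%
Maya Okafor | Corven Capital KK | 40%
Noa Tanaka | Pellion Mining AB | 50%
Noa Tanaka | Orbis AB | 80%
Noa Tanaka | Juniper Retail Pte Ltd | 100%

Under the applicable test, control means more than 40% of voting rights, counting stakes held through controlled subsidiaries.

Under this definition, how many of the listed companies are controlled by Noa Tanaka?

Noa holds 52% of Brightwater, so Noa controls Brightwater.
Brightwater holds 60% of Corven, so Noa controls Corven.
Noa holds 80% of Orbis, so Noa controls Orbis.
Noa holds 100% of Juniper, so Noa controls Juniper.
Corven and Noa together hold 44% + 50% = 94% of Pellion, so Noa controls Pellion.
Noa controls 5 companies.

5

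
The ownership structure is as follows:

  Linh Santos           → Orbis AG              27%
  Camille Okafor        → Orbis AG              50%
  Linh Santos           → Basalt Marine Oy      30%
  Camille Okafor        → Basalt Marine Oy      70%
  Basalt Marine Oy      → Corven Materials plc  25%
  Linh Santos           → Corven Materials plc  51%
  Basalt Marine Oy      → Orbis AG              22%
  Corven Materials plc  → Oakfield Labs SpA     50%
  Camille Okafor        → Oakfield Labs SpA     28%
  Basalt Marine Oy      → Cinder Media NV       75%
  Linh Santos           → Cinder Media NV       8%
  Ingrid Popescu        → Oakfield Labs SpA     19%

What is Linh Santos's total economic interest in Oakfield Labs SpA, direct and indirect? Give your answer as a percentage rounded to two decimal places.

Linh reaches Oakfield along 2 paths.
Via Basalt → Corven: 30% × 25% × 50% = 3.75%.
Via Corven: 51% × 50% = 25.5%.
Total: 3.75% + 25.5% = 29.25%.

29.25%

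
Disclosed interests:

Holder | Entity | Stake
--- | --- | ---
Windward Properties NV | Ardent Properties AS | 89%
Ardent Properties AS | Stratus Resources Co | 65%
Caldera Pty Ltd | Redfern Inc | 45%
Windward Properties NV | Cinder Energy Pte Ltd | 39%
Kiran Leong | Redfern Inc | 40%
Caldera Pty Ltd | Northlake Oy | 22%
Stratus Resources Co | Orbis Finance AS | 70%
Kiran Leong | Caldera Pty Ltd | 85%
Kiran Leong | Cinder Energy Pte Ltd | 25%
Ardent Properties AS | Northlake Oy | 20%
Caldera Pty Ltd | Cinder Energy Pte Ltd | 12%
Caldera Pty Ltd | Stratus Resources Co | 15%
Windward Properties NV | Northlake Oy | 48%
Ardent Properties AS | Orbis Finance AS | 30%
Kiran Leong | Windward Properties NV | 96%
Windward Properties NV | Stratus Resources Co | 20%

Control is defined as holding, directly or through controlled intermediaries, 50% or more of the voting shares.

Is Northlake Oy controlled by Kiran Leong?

Kiran holds 96% of Windward, so Kiran controls Windward.
Kiran holds 85% of Caldera, so Kiran controls Caldera.
Windward holds 89% of Ardent, so Kiran controls Ardent.
Ardent and Windward and Caldera together hold 20% + 48% + 22% = 90% of Northlake, so Kiran controls Northlake.

Yes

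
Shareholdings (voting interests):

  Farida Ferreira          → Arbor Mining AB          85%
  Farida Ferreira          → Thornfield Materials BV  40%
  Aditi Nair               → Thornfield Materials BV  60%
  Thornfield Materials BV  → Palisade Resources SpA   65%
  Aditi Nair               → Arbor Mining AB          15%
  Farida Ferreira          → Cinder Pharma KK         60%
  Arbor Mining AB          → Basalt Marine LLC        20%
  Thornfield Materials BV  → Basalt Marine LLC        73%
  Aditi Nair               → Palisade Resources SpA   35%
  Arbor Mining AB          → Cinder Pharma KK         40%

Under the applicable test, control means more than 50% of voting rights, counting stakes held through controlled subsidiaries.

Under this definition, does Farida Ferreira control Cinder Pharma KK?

Yes

Farida holds 85% of Arbor, so Farida controls Arbor.
Arbor and Farida together hold 40% + 60% = 100% of Cinder, so Farida controls Cinder.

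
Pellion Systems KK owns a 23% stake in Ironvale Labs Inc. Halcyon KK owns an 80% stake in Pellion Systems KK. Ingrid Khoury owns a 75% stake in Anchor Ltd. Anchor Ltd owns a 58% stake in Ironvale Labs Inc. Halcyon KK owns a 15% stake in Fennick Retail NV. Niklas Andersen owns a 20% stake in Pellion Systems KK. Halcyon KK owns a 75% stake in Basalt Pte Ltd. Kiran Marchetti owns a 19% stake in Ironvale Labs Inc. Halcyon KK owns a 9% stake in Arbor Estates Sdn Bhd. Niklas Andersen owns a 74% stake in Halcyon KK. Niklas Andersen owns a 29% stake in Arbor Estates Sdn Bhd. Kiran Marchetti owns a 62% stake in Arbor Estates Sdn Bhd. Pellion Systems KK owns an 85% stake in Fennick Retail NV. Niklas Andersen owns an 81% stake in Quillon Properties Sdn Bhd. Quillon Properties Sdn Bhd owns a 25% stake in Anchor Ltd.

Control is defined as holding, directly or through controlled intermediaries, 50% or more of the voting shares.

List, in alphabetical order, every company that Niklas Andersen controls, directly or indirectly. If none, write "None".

Basalt Pte Ltd, Fennick Retail NV, Halcyon KK, Pellion Systems KK, Quillon Properties Sdn Bhd

Niklas holds 81% of Quillon, so Niklas controls Quillon.
Niklas holds 74% of Halcyon, so Niklas controls Halcyon.
Halcyon holds 75% of Basalt, so Niklas controls Basalt.
Niklas and Halcyon together hold 20% + 80% = 100% of Pellion, so Niklas controls Pellion.
Pellion and Halcyon together hold 85% + 15% = 100% of Fennick, so Niklas controls Fennick.
No other company's threshold is met.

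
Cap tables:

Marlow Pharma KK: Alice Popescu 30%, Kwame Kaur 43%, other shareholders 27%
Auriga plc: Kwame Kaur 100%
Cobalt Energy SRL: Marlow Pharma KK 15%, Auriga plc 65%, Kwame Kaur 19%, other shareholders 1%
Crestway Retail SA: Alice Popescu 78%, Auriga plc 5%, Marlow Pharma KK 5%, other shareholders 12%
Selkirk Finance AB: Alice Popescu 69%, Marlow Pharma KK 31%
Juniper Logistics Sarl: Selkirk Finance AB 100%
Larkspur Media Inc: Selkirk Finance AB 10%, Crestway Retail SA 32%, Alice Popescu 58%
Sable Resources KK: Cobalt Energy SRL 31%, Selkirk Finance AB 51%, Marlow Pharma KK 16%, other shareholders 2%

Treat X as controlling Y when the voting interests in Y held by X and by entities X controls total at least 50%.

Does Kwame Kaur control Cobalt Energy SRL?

Kwame holds 100% of Auriga, so Kwame controls Auriga.
Auriga and Kwame together hold 65% + 19% = 84% of Cobalt, so Kwame controls Cobalt.

Yes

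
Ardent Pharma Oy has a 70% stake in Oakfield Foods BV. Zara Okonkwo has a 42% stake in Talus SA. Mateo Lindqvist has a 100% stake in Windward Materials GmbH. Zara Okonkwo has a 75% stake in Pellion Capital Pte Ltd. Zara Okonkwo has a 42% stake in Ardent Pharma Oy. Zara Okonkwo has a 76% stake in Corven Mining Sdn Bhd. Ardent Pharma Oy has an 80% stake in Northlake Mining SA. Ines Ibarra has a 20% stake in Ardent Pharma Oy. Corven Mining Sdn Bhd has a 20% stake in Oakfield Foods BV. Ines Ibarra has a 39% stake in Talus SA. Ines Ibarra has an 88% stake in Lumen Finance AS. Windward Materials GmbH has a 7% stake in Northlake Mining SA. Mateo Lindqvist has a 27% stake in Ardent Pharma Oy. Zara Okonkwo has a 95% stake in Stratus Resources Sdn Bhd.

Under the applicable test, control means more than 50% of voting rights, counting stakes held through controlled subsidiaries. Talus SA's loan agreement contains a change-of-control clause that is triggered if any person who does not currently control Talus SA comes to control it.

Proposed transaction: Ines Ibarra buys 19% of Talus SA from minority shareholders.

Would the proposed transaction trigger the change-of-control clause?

Yes

The purchase changes only Ines's holdings, so Ines is the only person who could newly come to control Talus.
Ines holds 88% of Lumen, so Ines controls Lumen.
In Talus, Ines's side holds only 39%, not > 50%.
So before the transaction, Ines does not control Talus.
After the purchase, Ines's direct stake in Talus rises to 39% + 19% = 58%.
Ines holds 58% of Talus, so Ines controls Talus.
Ines did not control Talus before and does after, so the clause is triggered.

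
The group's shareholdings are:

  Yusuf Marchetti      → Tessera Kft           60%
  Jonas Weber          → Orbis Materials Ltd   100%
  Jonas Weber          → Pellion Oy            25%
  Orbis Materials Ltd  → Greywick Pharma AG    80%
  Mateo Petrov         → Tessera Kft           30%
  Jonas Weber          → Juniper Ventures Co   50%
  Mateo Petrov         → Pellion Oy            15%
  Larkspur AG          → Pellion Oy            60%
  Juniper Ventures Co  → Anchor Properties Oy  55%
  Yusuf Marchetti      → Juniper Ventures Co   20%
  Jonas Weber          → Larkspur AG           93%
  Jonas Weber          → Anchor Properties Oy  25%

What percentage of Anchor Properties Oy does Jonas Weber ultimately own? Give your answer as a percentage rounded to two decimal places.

52.50%

Jonas reaches Anchor along 2 paths.
Direct stake: 25% = 25%.
Via Juniper: 50% × 55% = 27.5%.
Total: 25% + 27.5% = 52.5%.
Rounded: 52.50%.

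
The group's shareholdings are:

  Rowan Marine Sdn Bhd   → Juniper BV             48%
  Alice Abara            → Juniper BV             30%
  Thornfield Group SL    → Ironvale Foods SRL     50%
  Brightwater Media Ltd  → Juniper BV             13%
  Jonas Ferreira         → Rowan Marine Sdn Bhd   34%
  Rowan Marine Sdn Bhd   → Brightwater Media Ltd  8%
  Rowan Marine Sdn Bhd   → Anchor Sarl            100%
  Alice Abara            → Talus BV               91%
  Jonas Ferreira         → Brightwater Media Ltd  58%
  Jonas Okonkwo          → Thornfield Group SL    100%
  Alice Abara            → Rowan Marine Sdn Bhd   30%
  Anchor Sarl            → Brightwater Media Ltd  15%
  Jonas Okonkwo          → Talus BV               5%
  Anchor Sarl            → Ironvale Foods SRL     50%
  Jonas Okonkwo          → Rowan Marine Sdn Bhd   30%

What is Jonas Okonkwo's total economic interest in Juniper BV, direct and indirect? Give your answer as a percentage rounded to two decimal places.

15.30%

Jonas Okonkwo reaches Juniper along 3 paths.
Via Rowan: 30% × 48% = 14.4%.
Via Rowan → Anchor → Brightwater: 30% × 100% × 15% × 13% = 0.585%.
Via Rowan → Brightwater: 30% × 8% × 13% = 0.312%.
Total: 14.4% + 0.585% + 0.312% = 15.297%.
Rounded: 15.30%.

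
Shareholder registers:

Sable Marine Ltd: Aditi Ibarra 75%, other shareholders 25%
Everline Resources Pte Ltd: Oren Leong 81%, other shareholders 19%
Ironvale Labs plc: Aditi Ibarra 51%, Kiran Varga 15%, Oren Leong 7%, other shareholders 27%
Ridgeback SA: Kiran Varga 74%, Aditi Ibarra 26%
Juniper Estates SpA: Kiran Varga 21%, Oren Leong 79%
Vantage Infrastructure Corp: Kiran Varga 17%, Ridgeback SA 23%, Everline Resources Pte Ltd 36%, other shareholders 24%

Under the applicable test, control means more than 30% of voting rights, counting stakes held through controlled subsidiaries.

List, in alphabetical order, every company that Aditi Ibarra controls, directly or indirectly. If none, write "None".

Ironvale Labs plc, Sable Marine Ltd

Aditi holds 75% of Sable, so Aditi controls Sable.
Aditi holds 51% of Ironvale, so Aditi controls Ironvale.
No other company's threshold is met.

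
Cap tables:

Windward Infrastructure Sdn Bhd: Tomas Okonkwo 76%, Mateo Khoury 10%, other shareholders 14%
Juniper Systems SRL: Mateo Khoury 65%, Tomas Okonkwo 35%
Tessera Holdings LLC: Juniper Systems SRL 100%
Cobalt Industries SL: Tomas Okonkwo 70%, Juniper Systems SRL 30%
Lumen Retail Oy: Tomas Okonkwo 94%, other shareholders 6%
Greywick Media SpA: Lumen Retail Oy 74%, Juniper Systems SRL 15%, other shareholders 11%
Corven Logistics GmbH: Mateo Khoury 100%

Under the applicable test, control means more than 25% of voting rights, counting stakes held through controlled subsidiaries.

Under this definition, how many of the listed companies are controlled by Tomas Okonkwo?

Tomas holds 76% of Windward, so Tomas controls Windward.
Tomas holds 35% of Juniper, so Tomas controls Juniper.
Juniper holds 100% of Tessera, so Tomas controls Tessera.
Tomas and Juniper together hold 70% + 30% = 100% of Cobalt, so Tomas controls Cobalt.
Tomas holds 94% of Lumen, so Tomas controls Lumen.
Lumen and Juniper together hold 74% + 15% = 89% of Greywick, so Tomas controls Greywick.
No other company's threshold is met.
Tomas controls 6 companies.

6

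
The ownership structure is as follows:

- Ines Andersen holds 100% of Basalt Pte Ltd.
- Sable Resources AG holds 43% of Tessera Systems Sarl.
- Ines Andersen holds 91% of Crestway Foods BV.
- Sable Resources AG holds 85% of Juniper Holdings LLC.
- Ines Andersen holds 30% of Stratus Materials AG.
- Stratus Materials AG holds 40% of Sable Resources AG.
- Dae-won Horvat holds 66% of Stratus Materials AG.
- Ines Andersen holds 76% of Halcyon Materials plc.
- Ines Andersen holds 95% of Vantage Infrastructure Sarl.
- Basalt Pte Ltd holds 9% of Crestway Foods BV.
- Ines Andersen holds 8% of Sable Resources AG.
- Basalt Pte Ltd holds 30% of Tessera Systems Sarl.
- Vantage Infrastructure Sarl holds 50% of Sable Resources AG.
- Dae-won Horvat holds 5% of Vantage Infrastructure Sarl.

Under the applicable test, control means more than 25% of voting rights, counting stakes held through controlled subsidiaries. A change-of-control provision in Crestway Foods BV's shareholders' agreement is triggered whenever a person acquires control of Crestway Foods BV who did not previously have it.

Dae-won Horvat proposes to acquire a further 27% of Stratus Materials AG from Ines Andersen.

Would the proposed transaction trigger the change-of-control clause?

No

The purchase adds only to Dae-won's holdings (Ines's stake shrinks), so Dae-won is the only person who could newly come to control Crestway.
Dae-won holds 66% of Stratus, so Dae-won controls Stratus.
Stratus holds 40% of Sable, so Dae-won controls Sable.
Sable holds 43% of Tessera, so Dae-won controls Tessera.
Sable holds 85% of Juniper, so Dae-won controls Juniper.
Neither Dae-won nor any entity Dae-won controls holds any voting interest in Crestway.
So before the transaction, Dae-won does not control Crestway.
After the purchase, Dae-won's direct stake in Stratus rises to 66% + 27% = 93%, and Ines's stake falls to 3%.
Dae-won holds 93% of Stratus, so Dae-won controls Stratus.
After the transaction, neither Dae-won nor any entity Dae-won controls holds a voting interest in Crestway, so Dae-won still does not control it.
No new person acquires control, so the clause is not triggered.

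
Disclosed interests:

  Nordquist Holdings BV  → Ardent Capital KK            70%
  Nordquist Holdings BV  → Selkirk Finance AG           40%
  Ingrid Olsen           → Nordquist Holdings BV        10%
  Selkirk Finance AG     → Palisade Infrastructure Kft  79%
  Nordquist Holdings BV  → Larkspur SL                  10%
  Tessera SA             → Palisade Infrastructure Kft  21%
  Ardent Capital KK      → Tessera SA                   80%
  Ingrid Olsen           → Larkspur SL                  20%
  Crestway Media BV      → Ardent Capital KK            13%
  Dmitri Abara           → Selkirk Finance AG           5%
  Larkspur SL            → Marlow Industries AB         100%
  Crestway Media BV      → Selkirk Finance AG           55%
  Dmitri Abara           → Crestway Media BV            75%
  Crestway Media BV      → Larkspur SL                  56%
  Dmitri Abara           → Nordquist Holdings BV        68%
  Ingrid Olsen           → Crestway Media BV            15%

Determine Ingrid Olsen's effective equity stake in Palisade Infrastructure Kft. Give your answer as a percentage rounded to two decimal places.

Ingrid reaches Palisade along 4 paths.
Via Crestway → Selkirk: 15% × 55% × 79% = 6.5175%.
Via Nordquist → Selkirk: 10% × 40% × 79% = 3.16%.
Via Nordquist → Ardent → Tessera: 10% × 70% × 80% × 21% = 1.176%.
Via Crestway → Ardent → Tessera: 15% × 13% × 80% × 21% = 0.3276%.
Total: 6.5175% + 3.16% + 1.176% + 0.3276% = 11.1811%.
Rounded: 11.18%.

11.18%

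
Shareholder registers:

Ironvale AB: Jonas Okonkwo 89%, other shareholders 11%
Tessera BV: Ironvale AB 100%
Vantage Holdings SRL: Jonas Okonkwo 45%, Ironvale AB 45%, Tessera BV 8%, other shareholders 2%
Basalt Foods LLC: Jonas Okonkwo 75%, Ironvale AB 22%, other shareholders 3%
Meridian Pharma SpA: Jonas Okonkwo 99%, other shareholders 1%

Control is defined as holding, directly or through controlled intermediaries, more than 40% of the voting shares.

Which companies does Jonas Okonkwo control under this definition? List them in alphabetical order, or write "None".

Basalt Foods LLC, Ironvale AB, Meridian Pharma SpA, Tessera BV, Vantage Holdings SRL

Jonas holds 89% of Ironvale, so Jonas controls Ironvale.
Ironvale holds 100% of Tessera, so Jonas controls Tessera.
Jonas and Ironvale and Tessera together hold 45% + 45% + 8% = 98% of Vantage, so Jonas controls Vantage.
Jonas and Ironvale together hold 75% + 22% = 97% of Basalt, so Jonas controls Basalt.
Jonas holds 99% of Meridian, so Jonas controls Meridian.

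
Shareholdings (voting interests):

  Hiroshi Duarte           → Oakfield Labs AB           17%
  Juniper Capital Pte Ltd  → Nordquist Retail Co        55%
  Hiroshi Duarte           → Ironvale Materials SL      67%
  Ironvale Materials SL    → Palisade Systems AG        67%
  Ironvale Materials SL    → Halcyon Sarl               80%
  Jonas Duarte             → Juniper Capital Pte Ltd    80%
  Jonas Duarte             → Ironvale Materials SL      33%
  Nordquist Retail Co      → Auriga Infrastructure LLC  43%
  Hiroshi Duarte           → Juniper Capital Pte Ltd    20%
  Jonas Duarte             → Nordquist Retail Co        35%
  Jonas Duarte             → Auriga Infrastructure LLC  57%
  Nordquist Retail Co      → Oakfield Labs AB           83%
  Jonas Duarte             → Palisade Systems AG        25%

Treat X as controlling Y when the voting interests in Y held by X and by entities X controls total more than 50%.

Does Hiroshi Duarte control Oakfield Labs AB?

No

Hiroshi holds 67% of Ironvale, so Hiroshi controls Ironvale.
Ironvale holds 80% of Halcyon, so Hiroshi controls Halcyon.
Ironvale holds 67% of Palisade, so Hiroshi controls Palisade.
In Oakfield, Hiroshi's side holds only 17%, not > 50%.
So Hiroshi does not control Oakfield.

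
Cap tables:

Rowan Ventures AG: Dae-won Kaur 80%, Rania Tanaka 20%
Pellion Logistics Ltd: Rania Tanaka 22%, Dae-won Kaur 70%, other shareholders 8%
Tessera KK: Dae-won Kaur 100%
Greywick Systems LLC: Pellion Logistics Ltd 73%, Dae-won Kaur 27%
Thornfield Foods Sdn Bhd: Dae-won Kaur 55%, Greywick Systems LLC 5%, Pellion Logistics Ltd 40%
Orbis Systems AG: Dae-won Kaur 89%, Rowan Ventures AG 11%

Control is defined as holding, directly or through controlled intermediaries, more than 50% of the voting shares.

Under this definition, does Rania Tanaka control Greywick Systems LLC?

Rania's largest direct stake is 22% in Pellion, which does not meet the threshold, so Rania controls no company.
Neither Rania nor any entity Rania controls holds any voting interest in Greywick.
So Rania does not control Greywick.

No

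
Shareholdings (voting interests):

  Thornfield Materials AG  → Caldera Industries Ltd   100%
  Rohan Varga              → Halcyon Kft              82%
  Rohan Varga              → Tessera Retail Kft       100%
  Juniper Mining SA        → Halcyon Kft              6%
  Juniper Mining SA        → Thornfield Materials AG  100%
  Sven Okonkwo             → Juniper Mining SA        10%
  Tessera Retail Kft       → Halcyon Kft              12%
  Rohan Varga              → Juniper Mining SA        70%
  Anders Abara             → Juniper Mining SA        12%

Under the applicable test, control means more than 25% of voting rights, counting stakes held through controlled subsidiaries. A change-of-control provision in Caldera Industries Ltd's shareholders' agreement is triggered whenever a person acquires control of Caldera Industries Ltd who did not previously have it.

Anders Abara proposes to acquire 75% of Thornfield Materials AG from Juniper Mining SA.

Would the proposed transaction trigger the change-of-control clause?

The purchase adds only to Anders's holdings (Juniper's stake shrinks), so Anders is the only person who could newly come to control Caldera.
Anders's largest direct stake is 12% in Juniper, which does not meet the threshold, so Anders controls no company.
Neither Anders nor any entity Anders controls holds any voting interest in Caldera.
So before the transaction, Anders does not control Caldera.
After the purchase, Anders holds 75% of Thornfield directly, and Juniper's stake falls to 25%.
Anders holds 75% of Thornfield, so Anders controls Thornfield.
Thornfield holds 100% of Caldera, so Anders controls Caldera.
Anders did not control Caldera before and does after, so the clause is triggered.

Yes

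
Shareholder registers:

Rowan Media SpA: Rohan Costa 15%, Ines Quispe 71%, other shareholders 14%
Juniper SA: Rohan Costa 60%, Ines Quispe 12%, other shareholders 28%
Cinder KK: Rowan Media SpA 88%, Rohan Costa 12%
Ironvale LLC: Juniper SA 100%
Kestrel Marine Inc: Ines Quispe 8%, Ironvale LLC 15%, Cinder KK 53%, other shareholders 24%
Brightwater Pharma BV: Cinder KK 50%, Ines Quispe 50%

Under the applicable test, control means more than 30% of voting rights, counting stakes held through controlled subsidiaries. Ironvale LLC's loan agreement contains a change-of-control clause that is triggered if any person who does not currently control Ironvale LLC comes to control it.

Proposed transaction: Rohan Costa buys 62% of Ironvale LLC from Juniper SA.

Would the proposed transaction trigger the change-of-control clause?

The purchase adds only to Rohan's holdings (Juniper's stake shrinks), so Rohan is the only person who could newly come to control Ironvale.
Rohan holds 60% of Juniper, so Rohan controls Juniper.
Juniper holds 100% of Ironvale, so Rohan controls Ironvale.
So Rohan already controls Ironvale before the transaction.
After the purchase, Rohan holds 62% of Ironvale directly, and Juniper's stake falls to 38%.
Rohan controlled Ironvale already, so this is not a new person acquiring control; every other person's position is unchanged or reduced.
No new person acquires control, so the clause is not triggered.

No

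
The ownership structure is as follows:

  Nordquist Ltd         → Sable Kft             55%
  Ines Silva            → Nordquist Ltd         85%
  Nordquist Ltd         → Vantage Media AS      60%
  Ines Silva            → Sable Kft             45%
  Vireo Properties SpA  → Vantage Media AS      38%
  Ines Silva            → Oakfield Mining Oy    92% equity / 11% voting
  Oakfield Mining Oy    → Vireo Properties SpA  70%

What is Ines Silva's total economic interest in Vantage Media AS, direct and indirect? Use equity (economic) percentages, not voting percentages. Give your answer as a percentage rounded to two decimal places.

Ines reaches Vantage along 2 paths.
Via Oakfield → Vireo: 92% × 70% × 38% = 24.472%.
Via Nordquist: 85% × 60% = 51%.
Total: 24.472% + 51% = 75.472%.
Rounded: 75.47%.

75.47%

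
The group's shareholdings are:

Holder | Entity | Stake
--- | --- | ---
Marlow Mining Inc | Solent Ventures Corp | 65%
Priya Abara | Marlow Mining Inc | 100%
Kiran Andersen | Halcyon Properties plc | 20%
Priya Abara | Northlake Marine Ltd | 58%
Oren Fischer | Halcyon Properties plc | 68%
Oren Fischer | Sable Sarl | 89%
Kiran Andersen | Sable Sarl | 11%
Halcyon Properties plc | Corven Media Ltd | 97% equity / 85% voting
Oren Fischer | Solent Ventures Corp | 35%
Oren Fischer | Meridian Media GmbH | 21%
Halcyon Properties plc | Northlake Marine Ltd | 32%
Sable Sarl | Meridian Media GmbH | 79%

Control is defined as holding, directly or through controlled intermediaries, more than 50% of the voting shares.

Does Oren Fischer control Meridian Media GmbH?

Yes

Oren holds 89% of Sable, so Oren controls Sable.
Sable and Oren together hold 79% + 21% = 100% of Meridian, so Oren controls Meridian.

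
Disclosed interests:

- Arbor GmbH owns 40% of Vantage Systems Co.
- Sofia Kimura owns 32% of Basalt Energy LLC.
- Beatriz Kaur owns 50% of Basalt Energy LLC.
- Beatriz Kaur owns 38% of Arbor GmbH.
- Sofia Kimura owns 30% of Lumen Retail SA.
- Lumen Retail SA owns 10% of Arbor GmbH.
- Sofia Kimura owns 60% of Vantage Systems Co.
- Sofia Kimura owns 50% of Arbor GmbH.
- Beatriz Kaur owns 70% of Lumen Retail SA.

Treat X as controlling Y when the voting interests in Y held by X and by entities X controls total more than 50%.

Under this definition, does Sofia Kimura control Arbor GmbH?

Sofia holds 60% of Vantage, so Sofia controls Vantage.
In Arbor, Sofia's side holds only 50%, not > 50%.
So Sofia does not control Arbor.

No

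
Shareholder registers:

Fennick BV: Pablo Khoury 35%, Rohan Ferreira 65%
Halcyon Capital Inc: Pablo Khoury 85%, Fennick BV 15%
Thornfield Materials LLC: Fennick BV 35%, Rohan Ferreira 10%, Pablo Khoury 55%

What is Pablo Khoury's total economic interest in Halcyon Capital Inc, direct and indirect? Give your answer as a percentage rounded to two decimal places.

90.25%

Pablo reaches Halcyon along 2 paths.
Direct stake: 85% = 85%.
Via Fennick: 35% × 15% = 5.25%.
Total: 85% + 5.25% = 90.25%.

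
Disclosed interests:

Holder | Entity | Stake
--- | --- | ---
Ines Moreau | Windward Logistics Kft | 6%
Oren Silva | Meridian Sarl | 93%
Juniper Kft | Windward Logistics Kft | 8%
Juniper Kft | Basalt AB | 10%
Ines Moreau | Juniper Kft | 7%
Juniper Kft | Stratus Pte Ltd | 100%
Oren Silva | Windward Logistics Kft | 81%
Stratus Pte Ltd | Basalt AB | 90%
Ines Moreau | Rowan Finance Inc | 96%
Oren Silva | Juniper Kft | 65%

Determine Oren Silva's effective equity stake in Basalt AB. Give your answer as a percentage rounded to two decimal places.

65.00%

Oren reaches Basalt along 2 paths.
Via Juniper: 65% × 10% = 6.5%.
Via Juniper → Stratus: 65% × 100% × 90% = 58.5%.
Total: 6.5% + 58.5% = 65%.
Rounded: 65.00%.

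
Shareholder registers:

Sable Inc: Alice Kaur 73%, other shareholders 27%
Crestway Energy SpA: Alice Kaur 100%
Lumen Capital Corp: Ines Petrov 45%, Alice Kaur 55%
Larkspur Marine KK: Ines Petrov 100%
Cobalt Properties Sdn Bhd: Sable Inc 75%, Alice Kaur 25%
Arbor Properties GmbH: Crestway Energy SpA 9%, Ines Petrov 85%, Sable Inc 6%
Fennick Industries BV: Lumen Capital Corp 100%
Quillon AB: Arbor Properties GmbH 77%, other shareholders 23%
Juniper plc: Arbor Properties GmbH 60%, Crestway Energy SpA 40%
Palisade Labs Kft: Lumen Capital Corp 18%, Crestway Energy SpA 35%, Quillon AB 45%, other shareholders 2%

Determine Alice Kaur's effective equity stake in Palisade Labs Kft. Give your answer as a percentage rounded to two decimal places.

Alice reaches Palisade along 4 paths.
Via Lumen: 55% × 18% = 9.9%.
Via Crestway: 100% × 35% = 35%.
Via Crestway → Arbor → Quillon: 100% × 9% × 77% × 45% = 3.1185%.
Via Sable → Arbor → Quillon: 73% × 6% × 77% × 45% = 1.51767%.
Total: 9.9% + 35% + 3.1185% + 1.51767% = 49.53617%.
Rounded: 49.54%.

49.54%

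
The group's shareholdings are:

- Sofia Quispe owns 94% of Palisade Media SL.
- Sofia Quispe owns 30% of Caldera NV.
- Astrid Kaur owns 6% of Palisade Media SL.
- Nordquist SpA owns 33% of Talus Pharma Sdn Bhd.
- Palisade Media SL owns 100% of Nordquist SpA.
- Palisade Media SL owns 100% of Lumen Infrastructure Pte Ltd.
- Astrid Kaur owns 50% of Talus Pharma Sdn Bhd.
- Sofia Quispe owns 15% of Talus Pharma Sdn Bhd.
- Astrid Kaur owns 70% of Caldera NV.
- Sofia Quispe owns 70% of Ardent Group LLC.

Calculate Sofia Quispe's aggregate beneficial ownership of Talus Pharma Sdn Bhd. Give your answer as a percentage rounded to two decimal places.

Sofia reaches Talus along 2 paths.
Direct stake: 15% = 15%.
Via Palisade → Nordquist: 94% × 100% × 33% = 31.02%.
Total: 15% + 31.02% = 46.02%.

46.02%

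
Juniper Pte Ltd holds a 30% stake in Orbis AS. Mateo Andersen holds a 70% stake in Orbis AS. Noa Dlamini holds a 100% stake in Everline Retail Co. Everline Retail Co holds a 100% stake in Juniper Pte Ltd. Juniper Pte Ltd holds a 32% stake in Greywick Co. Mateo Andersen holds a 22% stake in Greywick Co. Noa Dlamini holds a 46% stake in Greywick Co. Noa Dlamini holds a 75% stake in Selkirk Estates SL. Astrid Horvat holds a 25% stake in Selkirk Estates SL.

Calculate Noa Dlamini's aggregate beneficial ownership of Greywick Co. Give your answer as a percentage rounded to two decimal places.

Noa reaches Greywick along 2 paths.
Direct stake: 46% = 46%.
Via Everline → Juniper: 100% × 100% × 32% = 32%.
Total: 46% + 32% = 78%.
Rounded: 78.00%.

78.00%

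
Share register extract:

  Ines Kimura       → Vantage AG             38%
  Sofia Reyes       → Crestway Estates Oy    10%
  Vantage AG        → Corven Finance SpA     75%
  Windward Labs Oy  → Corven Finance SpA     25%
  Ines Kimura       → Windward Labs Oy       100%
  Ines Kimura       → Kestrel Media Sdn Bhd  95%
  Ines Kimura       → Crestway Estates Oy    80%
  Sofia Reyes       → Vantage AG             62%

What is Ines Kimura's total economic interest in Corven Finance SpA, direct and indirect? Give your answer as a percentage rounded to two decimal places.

Ines reaches Corven along 2 paths.
Via Vantage: 38% × 75% = 28.5%.
Via Windward: 100% × 25% = 25%.
Total: 28.5% + 25% = 53.5%.
Rounded: 53.50%.

53.50%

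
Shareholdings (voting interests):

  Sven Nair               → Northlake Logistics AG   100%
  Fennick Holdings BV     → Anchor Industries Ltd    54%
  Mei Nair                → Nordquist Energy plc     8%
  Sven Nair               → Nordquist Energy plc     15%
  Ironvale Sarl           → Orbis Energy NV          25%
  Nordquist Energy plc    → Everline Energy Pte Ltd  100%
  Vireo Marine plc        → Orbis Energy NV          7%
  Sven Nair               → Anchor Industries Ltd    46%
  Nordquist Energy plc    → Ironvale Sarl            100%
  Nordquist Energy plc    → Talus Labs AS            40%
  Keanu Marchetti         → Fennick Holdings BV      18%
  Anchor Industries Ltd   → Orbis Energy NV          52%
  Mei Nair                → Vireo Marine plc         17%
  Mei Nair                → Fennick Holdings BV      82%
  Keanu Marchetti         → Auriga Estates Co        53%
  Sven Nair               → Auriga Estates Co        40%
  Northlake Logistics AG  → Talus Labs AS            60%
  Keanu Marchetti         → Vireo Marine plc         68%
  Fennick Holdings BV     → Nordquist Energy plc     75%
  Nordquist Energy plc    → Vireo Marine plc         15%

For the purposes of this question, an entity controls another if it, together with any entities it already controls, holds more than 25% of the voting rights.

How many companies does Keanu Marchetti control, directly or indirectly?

2

Keanu holds 53% of Auriga, so Keanu controls Auriga.
Keanu holds 68% of Vireo, so Keanu controls Vireo.
No other company's threshold is met.
Keanu controls 2 companies.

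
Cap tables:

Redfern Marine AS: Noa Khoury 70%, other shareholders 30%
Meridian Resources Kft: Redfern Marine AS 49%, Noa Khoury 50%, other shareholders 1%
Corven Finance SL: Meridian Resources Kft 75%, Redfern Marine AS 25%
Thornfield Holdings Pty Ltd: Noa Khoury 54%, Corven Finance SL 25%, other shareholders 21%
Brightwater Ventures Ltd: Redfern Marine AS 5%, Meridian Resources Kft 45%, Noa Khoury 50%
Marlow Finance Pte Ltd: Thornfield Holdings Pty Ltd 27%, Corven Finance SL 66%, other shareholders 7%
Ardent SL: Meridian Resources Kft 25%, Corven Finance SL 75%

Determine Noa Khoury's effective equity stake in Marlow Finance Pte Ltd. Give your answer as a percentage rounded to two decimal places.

Noa reaches Marlow along 7 paths.
Via Thornfield: 54% × 27% = 14.58%.
Via Redfern → Meridian → Corven → Thornfield: 70% × 49% × 75% × 25% × 27% = 1.7364375%.
Via Meridian → Corven → Thornfield: 50% × 75% × 25% × 27% = 2.53125%.
Via Redfern → Corven → Thornfield: 70% × 25% × 25% × 27% = 1.18125%.
Via Redfern → Meridian → Corven: 70% × 49% × 75% × 66% = 16.9785%.
Via Meridian → Corven: 50% × 75% × 66% = 24.75%.
Via Redfern → Corven: 70% × 25% × 66% = 11.55%.
Total: 14.58% + 1.7364375% + 2.53125% + 1.18125% + 16.9785% + 24.75% + 11.55% = 73.3074375%.
Rounded: 73.31%.

73.31%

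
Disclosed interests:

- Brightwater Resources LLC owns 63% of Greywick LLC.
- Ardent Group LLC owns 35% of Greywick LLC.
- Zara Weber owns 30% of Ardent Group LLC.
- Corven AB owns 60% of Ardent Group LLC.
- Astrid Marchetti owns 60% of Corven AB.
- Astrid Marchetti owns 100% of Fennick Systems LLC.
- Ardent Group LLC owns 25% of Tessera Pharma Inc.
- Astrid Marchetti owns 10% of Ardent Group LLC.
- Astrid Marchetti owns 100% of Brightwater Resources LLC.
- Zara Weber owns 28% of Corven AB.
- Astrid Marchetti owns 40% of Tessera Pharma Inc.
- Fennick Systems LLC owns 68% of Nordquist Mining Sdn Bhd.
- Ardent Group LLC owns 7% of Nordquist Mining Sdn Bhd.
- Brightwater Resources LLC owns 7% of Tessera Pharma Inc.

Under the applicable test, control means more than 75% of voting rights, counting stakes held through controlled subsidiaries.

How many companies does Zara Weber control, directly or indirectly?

Zara's largest direct stake is 30% in Ardent, which does not meet the threshold.
Zara controls 0 companies.

0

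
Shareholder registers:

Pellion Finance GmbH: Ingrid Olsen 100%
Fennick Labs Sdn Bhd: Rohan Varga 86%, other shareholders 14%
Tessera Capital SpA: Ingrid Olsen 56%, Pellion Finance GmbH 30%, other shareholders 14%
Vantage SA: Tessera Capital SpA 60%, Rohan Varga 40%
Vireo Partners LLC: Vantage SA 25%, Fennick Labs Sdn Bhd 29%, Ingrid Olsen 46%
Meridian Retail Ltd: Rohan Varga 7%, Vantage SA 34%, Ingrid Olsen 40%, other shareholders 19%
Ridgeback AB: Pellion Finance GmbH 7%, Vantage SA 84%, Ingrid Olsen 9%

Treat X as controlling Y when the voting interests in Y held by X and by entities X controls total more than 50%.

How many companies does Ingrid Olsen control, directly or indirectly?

Ingrid holds 100% of Pellion, so Ingrid controls Pellion.
Ingrid and Pellion together hold 56% + 30% = 86% of Tessera, so Ingrid controls Tessera.
Tessera holds 60% of Vantage, so Ingrid controls Vantage.
Vantage and Ingrid together hold 25% + 46% = 71% of Vireo, so Ingrid controls Vireo.
Vantage and Ingrid together hold 34% + 40% = 74% of Meridian, so Ingrid controls Meridian.
Pellion and Vantage and Ingrid together hold 7% + 84% + 9% = 100% of Ridgeback, so Ingrid controls Ridgeback.
No other company's threshold is met.
Ingrid controls 6 companies.

6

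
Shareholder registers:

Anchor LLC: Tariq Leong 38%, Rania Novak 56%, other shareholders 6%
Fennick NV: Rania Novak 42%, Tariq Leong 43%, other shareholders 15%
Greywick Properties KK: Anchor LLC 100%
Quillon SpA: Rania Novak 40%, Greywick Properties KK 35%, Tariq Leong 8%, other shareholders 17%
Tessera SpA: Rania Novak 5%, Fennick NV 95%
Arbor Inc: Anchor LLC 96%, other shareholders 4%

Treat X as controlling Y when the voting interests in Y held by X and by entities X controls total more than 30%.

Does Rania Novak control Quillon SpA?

Yes

Rania holds 56% of Anchor, so Rania controls Anchor.
Anchor holds 100% of Greywick, so Rania controls Greywick.
Rania and Greywick together hold 40% + 35% = 75% of Quillon, so Rania controls Quillon.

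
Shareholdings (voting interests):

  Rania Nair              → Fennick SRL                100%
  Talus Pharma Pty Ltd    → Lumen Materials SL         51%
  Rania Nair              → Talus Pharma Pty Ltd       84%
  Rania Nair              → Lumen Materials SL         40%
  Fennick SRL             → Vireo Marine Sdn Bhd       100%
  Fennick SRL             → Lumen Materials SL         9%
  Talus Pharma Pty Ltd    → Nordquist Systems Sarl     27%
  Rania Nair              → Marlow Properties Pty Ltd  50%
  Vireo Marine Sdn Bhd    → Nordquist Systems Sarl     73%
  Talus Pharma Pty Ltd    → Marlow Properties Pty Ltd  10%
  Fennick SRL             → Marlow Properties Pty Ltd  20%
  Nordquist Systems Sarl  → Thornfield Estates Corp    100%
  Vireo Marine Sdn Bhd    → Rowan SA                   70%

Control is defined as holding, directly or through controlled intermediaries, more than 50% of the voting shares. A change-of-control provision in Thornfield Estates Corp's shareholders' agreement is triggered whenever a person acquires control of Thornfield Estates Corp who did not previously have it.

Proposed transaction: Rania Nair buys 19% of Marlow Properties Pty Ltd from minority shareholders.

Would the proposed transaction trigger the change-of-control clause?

No

The purchase changes only Rania's holdings, so Rania is the only person who could newly come to control Thornfield.
Rania holds 84% of Talus, so Rania controls Talus.
Rania holds 100% of Fennick, so Rania controls Fennick.
Fennick holds 100% of Vireo, so Rania controls Vireo.
Talus and Vireo together hold 27% + 73% = 100% of Nordquist, so Rania controls Nordquist.
Nordquist holds 100% of Thornfield, so Rania controls Thornfield.
So Rania already controls Thornfield before the transaction.
After the purchase, Rania's direct stake in Marlow rises to 50% + 19% = 69%.
Rania controlled Thornfield already, so this is not a new person acquiring control; every other person's position is unchanged or reduced.
No new person acquires control, so the clause is not triggered.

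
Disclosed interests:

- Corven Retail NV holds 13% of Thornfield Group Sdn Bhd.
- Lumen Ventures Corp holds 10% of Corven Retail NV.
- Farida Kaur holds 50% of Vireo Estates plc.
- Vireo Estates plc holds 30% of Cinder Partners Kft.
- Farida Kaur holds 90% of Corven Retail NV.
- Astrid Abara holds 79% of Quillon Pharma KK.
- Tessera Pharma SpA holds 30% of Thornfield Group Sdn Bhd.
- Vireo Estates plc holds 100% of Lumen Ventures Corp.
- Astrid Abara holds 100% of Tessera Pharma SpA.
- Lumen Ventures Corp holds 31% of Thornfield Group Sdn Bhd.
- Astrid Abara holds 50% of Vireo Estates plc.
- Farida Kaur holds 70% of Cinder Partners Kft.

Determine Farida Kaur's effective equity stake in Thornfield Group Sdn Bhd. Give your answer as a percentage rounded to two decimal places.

27.85%

Farida reaches Thornfield along 3 paths.
Via Vireo → Lumen → Corven: 50% × 100% × 10% × 13% = 0.65%.
Via Corven: 90% × 13% = 11.7%.
Via Vireo → Lumen: 50% × 100% × 31% = 15.5%.
Total: 0.65% + 11.7% + 15.5% = 27.85%.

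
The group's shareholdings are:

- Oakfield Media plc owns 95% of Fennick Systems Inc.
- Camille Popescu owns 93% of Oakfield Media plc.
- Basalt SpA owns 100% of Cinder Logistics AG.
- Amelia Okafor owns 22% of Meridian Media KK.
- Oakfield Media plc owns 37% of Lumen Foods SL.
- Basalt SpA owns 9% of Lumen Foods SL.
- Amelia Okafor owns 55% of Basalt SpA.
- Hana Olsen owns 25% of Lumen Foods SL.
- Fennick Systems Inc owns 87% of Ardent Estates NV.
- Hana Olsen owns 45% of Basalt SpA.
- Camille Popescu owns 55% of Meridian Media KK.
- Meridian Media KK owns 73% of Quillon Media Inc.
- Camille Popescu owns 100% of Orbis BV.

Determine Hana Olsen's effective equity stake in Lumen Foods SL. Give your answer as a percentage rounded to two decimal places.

Hana reaches Lumen along 2 paths.
Direct stake: 25% = 25%.
Via Basalt: 45% × 9% = 4.05%.
Total: 25% + 4.05% = 29.05%.

29.05%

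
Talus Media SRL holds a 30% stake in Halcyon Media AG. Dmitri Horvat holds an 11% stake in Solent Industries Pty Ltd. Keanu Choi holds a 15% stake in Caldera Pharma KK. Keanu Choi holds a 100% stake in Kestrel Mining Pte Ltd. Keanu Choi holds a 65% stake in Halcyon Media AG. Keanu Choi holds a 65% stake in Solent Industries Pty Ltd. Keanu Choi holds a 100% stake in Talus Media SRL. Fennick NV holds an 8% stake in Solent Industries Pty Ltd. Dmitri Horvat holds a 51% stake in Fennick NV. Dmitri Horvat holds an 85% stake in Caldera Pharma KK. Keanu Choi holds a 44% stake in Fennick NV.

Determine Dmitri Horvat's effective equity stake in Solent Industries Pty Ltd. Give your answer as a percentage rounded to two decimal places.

15.08%

Dmitri reaches Solent along 2 paths.
Direct stake: 11% = 11%.
Via Fennick: 51% × 8% = 4.08%.
Total: 11% + 4.08% = 15.08%.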